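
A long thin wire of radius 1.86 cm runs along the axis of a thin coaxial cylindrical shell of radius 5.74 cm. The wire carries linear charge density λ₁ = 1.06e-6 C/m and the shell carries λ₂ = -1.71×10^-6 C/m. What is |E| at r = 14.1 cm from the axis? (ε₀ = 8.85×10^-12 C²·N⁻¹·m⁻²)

E ≈ 8.29×10^4 N/C

By cylindrical symmetry E is radial; use a coaxial Gaussian cylinder of radius 14.1 cm and length L (r > 5.74 cm, enclosing both).
λ_enc = λ₁ + λ₂ = (1.06e-6) + (-1.71e-6) = -6.50×10^-7 C/m.
Since E is radial and uniform over the curved surface, Φ = E·2πrL = Q_enc/ε₀ = λ_enc L/ε₀.
E = |λ_enc|/(2πε₀r) = (6.50e-7)/(2π·8.85×10^-12·0.141) = 8.29×10^4 N/C.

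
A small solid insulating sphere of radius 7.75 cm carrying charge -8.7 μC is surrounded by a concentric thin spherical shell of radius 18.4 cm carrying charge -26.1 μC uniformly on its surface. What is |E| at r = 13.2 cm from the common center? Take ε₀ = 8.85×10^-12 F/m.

E ≈ 4.49×10^6 N/C

By spherical symmetry E is radial; choose a Gaussian sphere of radius r = 13.2 cm (between the bodies, 7.75 cm < r < 18.4 cm).
The shell at 18.4 cm lies outside the Gaussian surface, so Q_enc = -8.7 μC = -8.70e-6 C.
By Gauss's law, ∮E·dA = E·4πr² = Q_enc/ε₀.
E = |Q_enc|/(4πε₀r²) = (8.70e-6)/(4π·8.85×10^-12·(0.132)²) = 4.49e6 N/C.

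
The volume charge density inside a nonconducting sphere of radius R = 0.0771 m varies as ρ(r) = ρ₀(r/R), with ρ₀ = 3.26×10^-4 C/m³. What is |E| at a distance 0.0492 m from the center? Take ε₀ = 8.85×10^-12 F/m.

Symmetry ⇒ E = E(r) r̂. Gaussian sphere of radius r = 0.0492 m (r < R).
Integrate the density: Q_enc = 4π ∫₀^r ρ₀(r'/R)^1 r'² dr' = 4πρ₀ r^4/(4·R) = 7.783e-8 C.
By Gauss's law, ∮E·dA = E·4πr² = Q_enc/ε₀.
E = |Q_enc|/(4πε₀r²) = (7.783×10^-8)/(4π·8.85×10^-12·(0.0492)²) = 2.89×10^5 N/C.

|E| ≈ 2.89e5 N/C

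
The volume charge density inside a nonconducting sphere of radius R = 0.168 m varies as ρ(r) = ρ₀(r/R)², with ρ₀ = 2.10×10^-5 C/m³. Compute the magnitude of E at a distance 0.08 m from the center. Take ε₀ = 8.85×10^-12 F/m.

E ≈ 8.61e3 N/C

Symmetry ⇒ E = E(r) r̂. Gaussian sphere of radius r = 0.08 m (r < R).
Integrate the density: Q_enc = 4π ∫₀^r ρ₀(r'/R)^2 r'² dr' = 4πρ₀ r^5/(5·R²) = 6.128×10^-9 C.
Since E is radial and uniform over the Gaussian sphere, Φ = E·4πr² = Q_enc/ε₀.
E = |Q_enc|/(4πε₀r²) = (6.128×10^-9)/(4π·8.85×10^-12·(0.08)²) = 8.61e3 N/C.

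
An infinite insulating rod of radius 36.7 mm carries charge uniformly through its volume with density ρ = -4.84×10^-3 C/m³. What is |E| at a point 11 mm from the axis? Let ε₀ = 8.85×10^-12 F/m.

Choose a coaxial cylinder of radius r = 11 mm (arbitrary length L) as the Gaussian surface (r < R).
Charge inside radius r per length L is ρ·πr²·L, so λ_enc = ρπr² = -1.84×10^-6 C/m.
By Gauss's law (flux through the curved wall only), E·2πrL = λ_enc L/ε₀.
E = |λ_enc|/(2πε₀r) = (1.84×10^-6)/(2π·8.85×10^-12·0.011) = 3.01e6 N/C.

E = 3.01×10^6 N/C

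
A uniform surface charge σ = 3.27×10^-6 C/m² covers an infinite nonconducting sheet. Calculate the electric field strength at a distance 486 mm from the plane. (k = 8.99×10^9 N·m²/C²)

E = 1.85×10^5 V/m

The symmetry is planar: E is normal to the sheet and the same magnitude on both sides. Take a pillbox straddling the sheet with end-cap area A.
Flux Φ = 2EA and Q_enc = σA, so 2EA = σA/ε₀ ⇒ E = |σ|/(2ε₀), independent of distance.
E = 2πk|σ| = 2π(8.99×10^9)(3.27×10^-6) = 1.85×10^5 N/C.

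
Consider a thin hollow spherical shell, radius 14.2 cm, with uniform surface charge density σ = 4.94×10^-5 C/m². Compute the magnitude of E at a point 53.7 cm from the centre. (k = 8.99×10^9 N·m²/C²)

|E| ≈ 3.90×10^5 N/C

Take a concentric spherical Gaussian surface of radius r = 53.7 cm (r > 14.2 cm).
The entire shell is enclosed: Q_enc = σ·4πR² = (4.94e-5)·4π·(0.142)² = 1.252×10^-5 C.
By Gauss's law, ∮E·dA = E·4πr² = Q_enc/ε₀.
E = k|Q_enc|/r² = (8.99×10^9)(1.252e-5)/(0.537)² = 3.90×10^5 N/C.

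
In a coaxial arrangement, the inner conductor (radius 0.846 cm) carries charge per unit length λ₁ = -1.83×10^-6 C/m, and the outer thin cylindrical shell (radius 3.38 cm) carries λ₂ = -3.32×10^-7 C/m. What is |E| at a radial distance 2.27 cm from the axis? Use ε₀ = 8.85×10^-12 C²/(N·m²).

E ≈ 1.45×10^6 V/m

Coaxial Gaussian cylinder, radius r = 2.27 cm, length L (between the conductors, 0.846 cm < r < 3.38 cm).
Only the inner wire is enclosed; the outer shell contributes nothing inside itself. λ_enc = λ₁ = -1.83e-6 C/m.
Since E is radial and uniform over the curved surface, Φ = E·2πrL = Q_enc/ε₀ = λ_enc L/ε₀.
E = |λ_enc|/(2πε₀r) = (1.83e-6)/(2π·8.85×10^-12·0.0227) = 1.45×10^6 N/C.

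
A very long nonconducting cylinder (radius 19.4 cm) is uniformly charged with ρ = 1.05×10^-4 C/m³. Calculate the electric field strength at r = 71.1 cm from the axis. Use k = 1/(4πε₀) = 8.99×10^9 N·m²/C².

|E| = 3.14×10^5 V/m

Choose a coaxial cylinder of radius r = 71.1 cm (arbitrary length L) as the Gaussian surface (r > 19.4 cm, full cross-section enclosed).
λ_enc = ρ·πR² = (1.05e-4)π(0.194)² = 1.241×10^-5 C/m.
Since E is radial and uniform over the curved surface, Φ = E·2πrL = Q_enc/ε₀ = λ_enc L/ε₀.
E = 2k|λ_enc|/r = 2(8.99×10^9)(1.241×10^-5)/(0.711) = 3.14e5 N/C.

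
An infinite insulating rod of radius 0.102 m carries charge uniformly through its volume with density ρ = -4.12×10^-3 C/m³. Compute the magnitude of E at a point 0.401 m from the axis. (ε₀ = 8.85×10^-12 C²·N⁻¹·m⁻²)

By cylindrical symmetry E is radial; use a coaxial Gaussian cylinder of radius 0.401 m and length L (r > 0.102 m, full cross-section enclosed).
λ_enc = ρ·πR² = (-4.12e-3)π(0.102)² = -1.347e-4 C/m.
By Gauss's law (flux through the curved wall only), E·2πrL = λ_enc L/ε₀.
E = |λ_enc|/(2πε₀r) = (1.347×10^-4)/(2π·8.85×10^-12·0.401) = 6.04×10^6 N/C.

6.04×10^6 N/C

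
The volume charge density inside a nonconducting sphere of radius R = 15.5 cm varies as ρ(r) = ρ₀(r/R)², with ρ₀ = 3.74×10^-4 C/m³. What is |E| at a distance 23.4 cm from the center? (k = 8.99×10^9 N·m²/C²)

|E| = 5.75×10^5 N/C

By spherical symmetry E is radial; choose a Gaussian sphere of radius r = 23.4 cm (r > R, all charge enclosed).
Q_enc = 4π ∫₀^R ρ₀(r'/R)^2 r'² dr' = 4πρ₀R³/5 = 3.50×10^-6 C.
Gauss's law: E·4πr² = Q_enc/ε₀.
E = k|Q_enc|/r² = (8.99×10^9)(3.50×10^-6)/(0.234)² = 5.75e5 N/C.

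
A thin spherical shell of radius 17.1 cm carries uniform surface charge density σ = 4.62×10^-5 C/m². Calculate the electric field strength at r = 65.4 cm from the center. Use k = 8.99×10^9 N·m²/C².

|E| = 3.57×10^5 N/C

Symmetry ⇒ E = E(r) r̂. Gaussian sphere of radius r = 65.4 cm (r > 17.1 cm).
The entire shell is enclosed: Q_enc = σ·4πR² = (4.62×10^-5)·4π·(0.171)² = 1.698e-5 C.
By Gauss's law, ∮E·dA = E·4πr² = Q_enc/ε₀.
E = k|Q_enc|/r² = (8.99×10^9)(1.698e-5)/(0.654)² = 3.57×10^5 N/C.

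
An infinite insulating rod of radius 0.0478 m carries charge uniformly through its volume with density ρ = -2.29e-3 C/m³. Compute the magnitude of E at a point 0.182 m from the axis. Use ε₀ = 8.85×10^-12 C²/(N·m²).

Take a coaxial cylindrical Gaussian surface of radius r = 0.182 m and length L (r > 0.0478 m, full cross-section enclosed).
λ_enc = ρ·πR² = (-2.29×10^-3)π(0.0478)² = -1.644×10^-5 C/m.
Gauss's law: E·2πrL = λ_enc L/ε₀.
E = |λ_enc|/(2πε₀r) = (1.644×10^-5)/(2π·8.85×10^-12·0.182) = 1.62×10^6 N/C.

|E| ≈ 1.62e6 N/C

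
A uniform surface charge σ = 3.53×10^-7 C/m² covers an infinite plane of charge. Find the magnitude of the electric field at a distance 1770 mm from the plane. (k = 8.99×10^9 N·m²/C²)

1.99e4 N/C

The symmetry is planar: E is normal to the sheet and the same magnitude on both sides. Take a pillbox straddling the sheet with end-cap area A.
Flux Φ = 2EA and Q_enc = σA, so 2EA = σA/ε₀ ⇒ E = |σ|/(2ε₀), independent of distance.
E = 2πk|σ| = 2π(8.99×10^9)(3.53×10^-7) = 1.99e4 N/C.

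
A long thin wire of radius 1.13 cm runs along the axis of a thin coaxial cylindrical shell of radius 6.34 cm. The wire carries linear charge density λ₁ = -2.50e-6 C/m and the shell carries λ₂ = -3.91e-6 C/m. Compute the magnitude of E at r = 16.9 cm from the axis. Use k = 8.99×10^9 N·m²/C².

E ≈ 6.82e5 N/C

Coaxial Gaussian cylinder, radius r = 16.9 cm, length L (r > 6.34 cm, enclosing both).
λ_enc = λ₁ + λ₂ = (-2.50e-6) + (-3.91×10^-6) = -6.41×10^-6 C/m.
Gauss's law: E·2πrL = λ_enc L/ε₀.
E = 2k|λ_enc|/r = 2(8.99×10^9)(6.41e-6)/(0.169) = 6.82e5 N/C.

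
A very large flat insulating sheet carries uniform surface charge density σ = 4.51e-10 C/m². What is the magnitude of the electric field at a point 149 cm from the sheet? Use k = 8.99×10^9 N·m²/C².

|E| ≈ 25.5 V/m

By planar symmetry E is perpendicular to the sheet and uniform; use a Gaussian pillbox with flat faces of area A on each side of the sheet.
Flux Φ = 2EA and Q_enc = σA, so 2EA = σA/ε₀ ⇒ E = |σ|/(2ε₀), independent of distance.
E = 2πk|σ| = 2π(8.99×10^9)(4.51e-10) = 25.5 N/C.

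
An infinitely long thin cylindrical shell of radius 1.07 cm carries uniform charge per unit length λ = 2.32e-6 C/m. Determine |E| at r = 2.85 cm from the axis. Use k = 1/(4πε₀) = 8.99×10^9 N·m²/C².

|E| = 1.46×10^6 N/C

Take a coaxial cylindrical Gaussian surface of radius r = 2.85 cm and length L (r > 1.07 cm).
The full line charge is enclosed: λ_enc = 2.32×10^-6 C/m.
Gauss's law: E·2πrL = λ_enc L/ε₀.
E = 2k|λ_enc|/r = 2(8.99×10^9)(2.32×10^-6)/(0.0285) = 1.46×10^6 N/C.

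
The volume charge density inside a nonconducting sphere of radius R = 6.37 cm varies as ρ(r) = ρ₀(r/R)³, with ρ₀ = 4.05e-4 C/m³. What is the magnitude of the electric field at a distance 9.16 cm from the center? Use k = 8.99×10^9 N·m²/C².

|E| = 2.35e5 V/m

By spherical symmetry E is radial; choose a Gaussian sphere of radius r = 9.16 cm (r > R, all charge enclosed).
Q_enc = 4π ∫₀^R ρ₀(r'/R)^3 r'² dr' = 4πρ₀R³/6 = 2.192×10^-7 C.
By Gauss's law, ∮E·dA = E·4πr² = Q_enc/ε₀.
E = k|Q_enc|/r² = (8.99×10^9)(2.192×10^-7)/(0.0916)² = 2.35e5 N/C.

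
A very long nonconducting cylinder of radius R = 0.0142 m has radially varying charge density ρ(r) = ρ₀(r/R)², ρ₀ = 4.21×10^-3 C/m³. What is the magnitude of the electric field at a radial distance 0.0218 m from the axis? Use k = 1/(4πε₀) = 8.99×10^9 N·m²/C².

E = 1.10e6 N/C

Coaxial Gaussian cylinder, radius r = 0.0218 m, length L (r > R, full charge per length enclosed).
λ_enc = 2π ∫₀^R ρ₀(r'/R)^2 r' dr' = 2πρ₀R²/4 = 1.333×10^-6 C/m.
Applying ∮E·dA = Q_enc/ε₀ with the end caps contributing no flux:
E = 2k|λ_enc|/r = 2(8.99×10^9)(1.333×10^-6)/(0.0218) = 1.10×10^6 N/C.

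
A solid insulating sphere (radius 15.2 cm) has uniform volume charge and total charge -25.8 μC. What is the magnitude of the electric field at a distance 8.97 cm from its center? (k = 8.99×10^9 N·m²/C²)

|E| = 5.92×10^6 N/C

By spherical symmetry E is radial; choose a Gaussian sphere of radius r = 8.97 cm (r < R).
For a uniform sphere the enclosed fraction is (r/R)³, so Q_enc = (-25.8 μC)(0.0897/0.152)³ = -5.302e-6 C.
By Gauss's law, ∮E·dA = E·4πr² = Q_enc/ε₀.
E = k|Q_enc|/r² = (8.99×10^9)(5.302×10^-6)/(0.0897)² = 5.92×10^6 N/C.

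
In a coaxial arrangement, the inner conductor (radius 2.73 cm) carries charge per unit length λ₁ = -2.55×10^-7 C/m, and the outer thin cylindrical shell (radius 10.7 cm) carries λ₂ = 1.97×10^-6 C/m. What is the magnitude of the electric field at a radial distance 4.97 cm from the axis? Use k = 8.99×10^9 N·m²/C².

Coaxial Gaussian cylinder, radius r = 4.97 cm, length L (between the conductors, 2.73 cm < r < 10.7 cm).
Only the inner wire is enclosed; the outer shell contributes nothing inside itself. λ_enc = λ₁ = -2.55×10^-7 C/m.
By Gauss's law (flux through the curved wall only), E·2πrL = λ_enc L/ε₀.
E = 2k|λ_enc|/r = 2(8.99×10^9)(2.55e-7)/(0.0497) = 9.23×10^4 N/C.

E ≈ 9.23×10^4 N/C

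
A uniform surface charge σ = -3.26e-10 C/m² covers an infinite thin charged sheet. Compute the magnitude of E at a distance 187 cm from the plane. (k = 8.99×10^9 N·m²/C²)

Choose a cylindrical pillbox piercing the sheet, end faces (area A) parallel to it.
Flux Φ = 2EA and Q_enc = σA, so 2EA = σA/ε₀ ⇒ E = |σ|/(2ε₀), independent of distance.
E = 2πk|σ| = 2π(8.99×10^9)(3.26e-10) = 18.4 N/C.

E ≈ 18.4 N/C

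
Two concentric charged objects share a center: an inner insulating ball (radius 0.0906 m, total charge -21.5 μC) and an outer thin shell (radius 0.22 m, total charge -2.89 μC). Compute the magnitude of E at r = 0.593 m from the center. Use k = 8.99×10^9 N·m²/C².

|E| = 6.24e5 V/m

By spherical symmetry E is radial; choose a Gaussian sphere of radius r = 0.593 m (r > 0.22 m, enclosing both).
Q_enc = (-21.5 μC) + (-2.89 μC) = -2.439×10^-5 C.
Since E is radial and uniform over the Gaussian sphere, Φ = E·4πr² = Q_enc/ε₀.
E = k|Q_enc|/r² = (8.99×10^9)(2.439×10^-5)/(0.593)² = 6.24×10^5 N/C.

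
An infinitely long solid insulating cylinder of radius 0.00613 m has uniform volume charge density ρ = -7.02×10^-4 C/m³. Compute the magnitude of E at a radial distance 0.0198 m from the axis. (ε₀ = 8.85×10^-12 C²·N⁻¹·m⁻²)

Take a coaxial cylindrical Gaussian surface of radius r = 0.0198 m and length L (r > 0.00613 m, full cross-section enclosed).
λ_enc = ρ·πR² = (-7.02e-4)π(0.00613)² = -8.287e-8 C/m.
Since E is radial and uniform over the curved surface, Φ = E·2πrL = Q_enc/ε₀ = λ_enc L/ε₀.
E = |λ_enc|/(2πε₀r) = (8.287e-8)/(2π·8.85×10^-12·0.0198) = 7.53×10^4 N/C.

7.53e4 N/C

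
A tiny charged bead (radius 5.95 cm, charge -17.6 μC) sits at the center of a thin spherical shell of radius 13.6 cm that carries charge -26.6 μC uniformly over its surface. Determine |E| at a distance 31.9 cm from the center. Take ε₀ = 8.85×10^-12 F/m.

Symmetry ⇒ E = E(r) r̂. Gaussian sphere of radius r = 31.9 cm (r > 13.6 cm, enclosing both).
Q_enc = (-17.6 μC) + (-26.6 μC) = -4.42e-5 C.
Since E is radial and uniform over the Gaussian sphere, Φ = E·4πr² = Q_enc/ε₀.
E = |Q_enc|/(4πε₀r²) = (4.42×10^-5)/(4π·8.85×10^-12·(0.319)²) = 3.91e6 N/C.

3.91×10^6 N/C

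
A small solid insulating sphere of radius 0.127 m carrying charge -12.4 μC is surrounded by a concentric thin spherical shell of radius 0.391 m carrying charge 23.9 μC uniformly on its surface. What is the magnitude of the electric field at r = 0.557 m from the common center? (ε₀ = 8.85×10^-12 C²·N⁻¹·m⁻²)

E = 3.33e5 N/C

By spherical symmetry E is radial; choose a Gaussian sphere of radius r = 0.557 m (r > 0.391 m, enclosing both).
Q_enc = (-12.4 μC) + (23.9 μC) = 1.15×10^-5 C.
Since E is radial and uniform over the Gaussian sphere, Φ = E·4πr² = Q_enc/ε₀.
E = |Q_enc|/(4πε₀r²) = (1.15×10^-5)/(4π·8.85×10^-12·(0.557)²) = 3.33×10^5 N/C.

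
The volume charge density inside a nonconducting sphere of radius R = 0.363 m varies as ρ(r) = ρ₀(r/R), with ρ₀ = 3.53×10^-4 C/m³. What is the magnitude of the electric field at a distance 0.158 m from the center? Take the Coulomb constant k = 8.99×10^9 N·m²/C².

E ≈ 6.86×10^5 V/m

Use a concentric Gaussian sphere at r = 0.158 m (r < R).
Integrate the density: Q_enc = 4π ∫₀^r ρ₀(r'/R)^1 r'² dr' = 4πρ₀ r^4/(4·R) = 1.904×10^-6 C.
Since E is radial and uniform over the Gaussian sphere, Φ = E·4πr² = Q_enc/ε₀.
E = k|Q_enc|/r² = (8.99×10^9)(1.904×10^-6)/(0.158)² = 6.86×10^5 N/C.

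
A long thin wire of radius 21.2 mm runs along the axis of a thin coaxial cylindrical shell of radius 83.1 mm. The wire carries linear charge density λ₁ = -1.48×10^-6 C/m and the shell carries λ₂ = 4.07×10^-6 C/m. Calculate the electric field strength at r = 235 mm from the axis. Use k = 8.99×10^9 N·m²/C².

|E| ≈ 1.98e5 V/m

Take a coaxial cylindrical Gaussian surface of radius r = 235 mm and length L (r > 83.1 mm, enclosing both).
λ_enc = λ₁ + λ₂ = (-1.48e-6) + (4.07e-6) = 2.59×10^-6 C/m.
Gauss's law: E·2πrL = λ_enc L/ε₀.
E = 2k|λ_enc|/r = 2(8.99×10^9)(2.59×10^-6)/(0.235) = 1.98×10^5 N/C.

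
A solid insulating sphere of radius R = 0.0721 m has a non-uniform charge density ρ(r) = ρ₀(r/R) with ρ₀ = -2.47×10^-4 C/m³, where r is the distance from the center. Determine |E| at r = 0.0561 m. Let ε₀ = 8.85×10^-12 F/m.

By spherical symmetry E is radial; choose a Gaussian sphere of radius r = 0.0561 m (r < R).
Q_enc = ∫₀^r ρ(r')·4πr'² dr' = (4πρ₀/R) ∫₀^r r'^3 dr' = 4πρ₀ r^4/(4·R) = -1.066×10^-7 C.
By Gauss's law, ∮E·dA = E·4πr² = Q_enc/ε₀.
E = |Q_enc|/(4πε₀r²) = (1.066e-7)/(4π·8.85×10^-12·(0.0561)²) = 3.05×10^5 N/C.

|E| ≈ 3.05×10^5 N/C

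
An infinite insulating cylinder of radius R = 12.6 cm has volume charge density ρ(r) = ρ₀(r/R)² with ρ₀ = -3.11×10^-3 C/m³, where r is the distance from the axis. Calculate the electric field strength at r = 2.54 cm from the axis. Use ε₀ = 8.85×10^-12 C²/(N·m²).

By cylindrical symmetry E is radial; use a coaxial Gaussian cylinder of radius 2.54 cm and length L (r < R).
Integrating ρ over the cross-section to radius r: λ_enc = (2πρ₀/R²) ∫₀^r r'^3 dr' = 2πρ₀ r^4/(4·R²) = -1.281×10^-7 C/m.
Since E is radial and uniform over the curved surface, Φ = E·2πrL = Q_enc/ε₀ = λ_enc L/ε₀.
E = |λ_enc|/(2πε₀r) = (1.281e-7)/(2π·8.85×10^-12·0.0254) = 9.07e4 N/C.

|E| = 9.07×10^4 N/C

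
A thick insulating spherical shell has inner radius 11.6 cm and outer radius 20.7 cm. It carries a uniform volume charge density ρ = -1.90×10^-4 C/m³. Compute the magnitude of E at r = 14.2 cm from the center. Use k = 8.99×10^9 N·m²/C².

4.62e5 N/C

By spherical symmetry E is radial; choose a Gaussian sphere of radius r = 14.2 cm (within the shell material, 11.6 cm < r < 20.7 cm).
Only the shell between 11.6 cm and r is enclosed: Q_enc = ρ·(4π/3)(r³ − a³) = (-1.90×10^-4)·(4π/3)·((0.142)³ − (0.116)³) = -1.037e-6 C.
Since E is radial and uniform over the Gaussian sphere, Φ = E·4πr² = Q_enc/ε₀.
E = k|Q_enc|/r² = (8.99×10^9)(1.037e-6)/(0.142)² = 4.62×10^5 N/C.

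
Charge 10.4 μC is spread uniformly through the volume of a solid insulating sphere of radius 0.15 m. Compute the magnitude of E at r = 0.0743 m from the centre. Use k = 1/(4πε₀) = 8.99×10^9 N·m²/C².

E ≈ 2.06e6 V/m

Symmetry ⇒ E = E(r) r̂. Gaussian sphere of radius r = 0.0743 m (r < R).
For a uniform sphere the enclosed fraction is (r/R)³, so Q_enc = (10.4 μC)(0.0743/0.15)³ = 1.264×10^-6 C.
Applying ∮E·dA = Q_enc/ε₀ with Φ = E(4πr²):
E = k|Q_enc|/r² = (8.99×10^9)(1.264×10^-6)/(0.0743)² = 2.06×10^6 N/C.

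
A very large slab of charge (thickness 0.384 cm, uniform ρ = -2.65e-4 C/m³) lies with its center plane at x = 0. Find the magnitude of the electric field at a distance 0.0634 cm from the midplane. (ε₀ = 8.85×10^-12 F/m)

By symmetry E is perpendicular to the slab. A Gaussian pillbox from −0.0634 cm to +0.0634 cm (face area A) lies entirely within the slab.
Q_enc = ρ·(2x)·A and flux = 2EA, so 2EA = 2ρxA/ε₀ ⇒ E = |ρ|x/ε₀.
E = (2.65×10^-4)(0.000634)/(8.85×10^-12) = 1.90×10^4 N/C.

E ≈ 1.90×10^4 V/m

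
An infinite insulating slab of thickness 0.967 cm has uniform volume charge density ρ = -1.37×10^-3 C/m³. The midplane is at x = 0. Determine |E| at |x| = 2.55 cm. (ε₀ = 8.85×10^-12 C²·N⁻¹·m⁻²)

The point |x| = 2.55 cm lies outside the slab (half-thickness 0.004835 m). A symmetric pillbox spanning the full slab encloses Q_enc = ρ·d·A.
Flux = 2EA ⇒ E = |ρ|d/(2ε₀), independent of distance outside.
E = (1.37e-3)(0.00967)/(2·8.85×10^-12) = 7.48e5 N/C.

|E| = 7.48×10^5 N/C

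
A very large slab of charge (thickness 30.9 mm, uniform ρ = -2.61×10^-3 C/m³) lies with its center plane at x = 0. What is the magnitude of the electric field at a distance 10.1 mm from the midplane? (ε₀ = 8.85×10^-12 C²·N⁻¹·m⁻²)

|E| = 2.98e6 V/m

By symmetry E is perpendicular to the slab. A Gaussian pillbox from −10.1 mm to +10.1 mm (face area A) lies entirely within the slab.
Q_enc = ρ·(2x)·A and flux = 2EA, so 2EA = 2ρxA/ε₀ ⇒ E = |ρ|x/ε₀.
E = (2.61×10^-3)(0.0101)/(8.85×10^-12) = 2.98×10^6 N/C.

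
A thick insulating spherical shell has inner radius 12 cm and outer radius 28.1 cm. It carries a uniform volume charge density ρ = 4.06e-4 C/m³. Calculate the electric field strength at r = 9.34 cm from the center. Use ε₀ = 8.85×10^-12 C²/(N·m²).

Symmetry ⇒ E = E(r) r̂. Gaussian sphere of radius r = 9.34 cm (r < 12 cm, inside the empty cavity).
Q_enc = 0 (all charge lies at larger r); Gauss's law gives E = 0.

E = 0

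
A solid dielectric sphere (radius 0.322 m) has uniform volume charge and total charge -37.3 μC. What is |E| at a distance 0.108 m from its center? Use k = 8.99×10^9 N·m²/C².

Use a concentric Gaussian sphere at r = 0.108 m (r < R).
For a uniform sphere the enclosed fraction is (r/R)³, so Q_enc = (-37.3 μC)(0.108/0.322)³ = -1.407×10^-6 C.
Applying ∮E·dA = Q_enc/ε₀ with Φ = E(4πr²):
E = k|Q_enc|/r² = (8.99×10^9)(1.407×10^-6)/(0.108)² = 1.08×10^6 N/C.

E ≈ 1.08×10^6 N/C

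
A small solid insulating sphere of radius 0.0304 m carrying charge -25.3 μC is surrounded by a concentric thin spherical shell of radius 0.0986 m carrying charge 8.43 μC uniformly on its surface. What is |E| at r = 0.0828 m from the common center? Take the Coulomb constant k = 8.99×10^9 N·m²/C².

By spherical symmetry E is radial; choose a Gaussian sphere of radius r = 0.0828 m (between the bodies, 0.0304 m < r < 0.0986 m).
Only the inner charge is enclosed; the outer shell contributes nothing inside itself. Q_enc = -25.3 μC = -2.53e-5 C.
Gauss's law: E·4πr² = Q_enc/ε₀.
E = k|Q_enc|/r² = (8.99×10^9)(2.53×10^-5)/(0.0828)² = 3.32×10^7 N/C.

|E| = 3.32×10^7 V/m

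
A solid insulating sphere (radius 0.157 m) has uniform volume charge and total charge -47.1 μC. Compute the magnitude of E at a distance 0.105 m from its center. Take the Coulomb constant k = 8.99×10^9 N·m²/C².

Symmetry ⇒ E = E(r) r̂. Gaussian sphere of radius r = 0.105 m (r < R).
Only the charge within r is enclosed: Q_enc = Q·(r/R)³ = (-47.1 μC)·(0.105 m/0.157 m)³ = -1.409e-5 C.
Applying ∮E·dA = Q_enc/ε₀ with Φ = E(4πr²):
E = k|Q_enc|/r² = (8.99×10^9)(1.409×10^-5)/(0.105)² = 1.15×10^7 N/C.

|E| = 1.15×10^7 N/C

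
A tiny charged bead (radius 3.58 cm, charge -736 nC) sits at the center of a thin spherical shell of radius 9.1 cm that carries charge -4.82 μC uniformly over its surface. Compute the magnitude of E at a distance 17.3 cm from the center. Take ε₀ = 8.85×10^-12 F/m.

Use a concentric Gaussian sphere at r = 17.3 cm (r > 9.1 cm, enclosing both).
Q_enc = (-736 nC) + (-4.82 μC) = -5.556e-6 C.
Applying ∮E·dA = Q_enc/ε₀ with Φ = E(4πr²):
E = |Q_enc|/(4πε₀r²) = (5.556e-6)/(4π·8.85×10^-12·(0.173)²) = 1.67×10^6 N/C.

E = 1.67e6 V/m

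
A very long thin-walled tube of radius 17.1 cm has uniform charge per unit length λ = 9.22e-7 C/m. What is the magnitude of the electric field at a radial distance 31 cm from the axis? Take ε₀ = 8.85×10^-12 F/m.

Choose a coaxial cylinder of radius r = 31 cm (arbitrary length L) as the Gaussian surface (r > 17.1 cm).
The full line charge is enclosed: λ_enc = 9.22e-7 C/m.
Gauss's law: E·2πrL = λ_enc L/ε₀.
E = |λ_enc|/(2πε₀r) = (9.22×10^-7)/(2π·8.85×10^-12·0.31) = 5.35×10^4 N/C.

|E| = 5.35×10^4 V/m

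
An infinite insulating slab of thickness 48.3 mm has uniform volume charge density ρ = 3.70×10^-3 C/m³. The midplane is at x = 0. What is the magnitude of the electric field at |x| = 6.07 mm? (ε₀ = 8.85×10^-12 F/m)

E ≈ 2.54×10^6 N/C

By symmetry E is perpendicular to the slab. A Gaussian pillbox from −6.07 mm to +6.07 mm (face area A) lies entirely within the slab.
Q_enc = ρ·(2x)·A and flux = 2EA, so 2EA = 2ρxA/ε₀ ⇒ E = |ρ|x/ε₀.
E = (3.70×10^-3)(0.00607)/(8.85×10^-12) = 2.54e6 N/C.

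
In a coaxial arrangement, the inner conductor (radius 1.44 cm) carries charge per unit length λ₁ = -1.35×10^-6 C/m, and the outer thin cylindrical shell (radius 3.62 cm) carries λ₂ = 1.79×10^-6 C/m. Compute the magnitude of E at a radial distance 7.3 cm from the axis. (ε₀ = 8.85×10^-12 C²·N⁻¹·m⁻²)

By cylindrical symmetry E is radial; use a coaxial Gaussian cylinder of radius 7.3 cm and length L (r > 3.62 cm, enclosing both).
λ_enc = λ₁ + λ₂ = (-1.35×10^-6) + (1.79×10^-6) = 4.40e-7 C/m.
Applying ∮E·dA = Q_enc/ε₀ with the end caps contributing no flux:
E = |λ_enc|/(2πε₀r) = (4.40×10^-7)/(2π·8.85×10^-12·0.073) = 1.08×10^5 N/C.

|E| ≈ 1.08×10^5 N/C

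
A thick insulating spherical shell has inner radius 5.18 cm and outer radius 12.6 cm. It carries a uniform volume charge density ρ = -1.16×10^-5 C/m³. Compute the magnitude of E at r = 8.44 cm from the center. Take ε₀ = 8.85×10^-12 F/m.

|E| = 2.84e4 N/C

Take a concentric spherical Gaussian surface of radius r = 8.44 cm (within the shell material, 5.18 cm < r < 12.6 cm).
Enclosed charge is the volume from a to r: Q_enc = (4π/3)ρ(r³ − a³) = -2.246e-8 C.
Since E is radial and uniform over the Gaussian sphere, Φ = E·4πr² = Q_enc/ε₀.
E = |Q_enc|/(4πε₀r²) = (2.246×10^-8)/(4π·8.85×10^-12·(0.0844)²) = 2.84e4 N/C.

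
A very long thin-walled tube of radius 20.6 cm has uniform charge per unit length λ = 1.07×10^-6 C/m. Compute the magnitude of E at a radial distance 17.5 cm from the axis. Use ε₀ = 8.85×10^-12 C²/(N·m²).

Coaxial Gaussian cylinder, radius r = 17.5 cm, length L (r < 20.6 cm, inside the shell).
No charge is enclosed, so Gauss's law gives E·2πrL = 0 ⇒ E = 0.

|E| = 0 V/m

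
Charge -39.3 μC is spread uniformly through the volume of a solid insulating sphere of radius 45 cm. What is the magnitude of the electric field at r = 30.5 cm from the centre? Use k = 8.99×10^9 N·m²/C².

E = 1.18×10^6 N/C

Take a concentric spherical Gaussian surface of radius r = 30.5 cm (r < R).
Only the charge within r is enclosed: Q_enc = Q·(r/R)³ = (-39.3 μC)·(30.5 cm/45 cm)³ = -1.224e-5 C.
Since E is radial and uniform over the Gaussian sphere, Φ = E·4πr² = Q_enc/ε₀.
E = k|Q_enc|/r² = (8.99×10^9)(1.224×10^-5)/(0.305)² = 1.18e6 N/C.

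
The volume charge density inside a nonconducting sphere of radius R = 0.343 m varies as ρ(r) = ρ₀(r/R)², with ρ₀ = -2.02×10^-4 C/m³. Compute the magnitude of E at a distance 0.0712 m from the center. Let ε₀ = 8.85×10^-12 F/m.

Symmetry ⇒ E = E(r) r̂. Gaussian sphere of radius r = 0.0712 m (r < R).
Integrate the density: Q_enc = 4π ∫₀^r ρ₀(r'/R)^2 r'² dr' = 4πρ₀ r^5/(5·R²) = -7.896×10^-9 C.
Applying ∮E·dA = Q_enc/ε₀ with Φ = E(4πr²):
E = |Q_enc|/(4πε₀r²) = (7.896e-9)/(4π·8.85×10^-12·(0.0712)²) = 1.40e4 N/C.

|E| ≈ 1.40×10^4 N/C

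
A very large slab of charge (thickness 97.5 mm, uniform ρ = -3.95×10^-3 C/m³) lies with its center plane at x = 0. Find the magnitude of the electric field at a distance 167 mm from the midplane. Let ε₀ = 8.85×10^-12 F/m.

|E| ≈ 2.18e7 N/C

The point |x| = 167 mm lies outside the slab (half-thickness 0.04875 m). A symmetric pillbox spanning the full slab encloses Q_enc = ρ·d·A.
Flux = 2EA ⇒ E = |ρ|d/(2ε₀), independent of distance outside.
E = (3.95×10^-3)(0.0975)/(2·8.85×10^-12) = 2.18×10^7 N/C.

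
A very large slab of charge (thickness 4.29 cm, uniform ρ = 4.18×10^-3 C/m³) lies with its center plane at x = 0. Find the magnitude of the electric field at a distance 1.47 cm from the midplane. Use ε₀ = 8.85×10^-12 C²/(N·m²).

By symmetry E is perpendicular to the slab. A Gaussian pillbox from −1.47 cm to +1.47 cm (face area A) lies entirely within the slab.
Q_enc = ρ·(2x)·A and flux = 2EA, so 2EA = 2ρxA/ε₀ ⇒ E = |ρ|x/ε₀.
E = (4.18e-3)(0.0147)/(8.85×10^-12) = 6.94e6 N/C.

|E| = 6.94×10^6 N/C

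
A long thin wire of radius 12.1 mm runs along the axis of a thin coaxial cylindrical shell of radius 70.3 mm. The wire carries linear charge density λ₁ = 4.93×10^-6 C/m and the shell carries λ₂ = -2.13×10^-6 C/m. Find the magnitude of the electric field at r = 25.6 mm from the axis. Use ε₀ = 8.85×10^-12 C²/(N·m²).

E ≈ 3.46×10^6 N/C

Take a coaxial cylindrical Gaussian surface of radius r = 25.6 mm and length L (between the conductors, 12.1 mm < r < 70.3 mm).
The shell at 70.3 mm lies outside the Gaussian surface, so λ_enc = λ₁ = 4.93×10^-6 C/m.
Since E is radial and uniform over the curved surface, Φ = E·2πrL = Q_enc/ε₀ = λ_enc L/ε₀.
E = |λ_enc|/(2πε₀r) = (4.93×10^-6)/(2π·8.85×10^-12·0.0256) = 3.46×10^6 N/C.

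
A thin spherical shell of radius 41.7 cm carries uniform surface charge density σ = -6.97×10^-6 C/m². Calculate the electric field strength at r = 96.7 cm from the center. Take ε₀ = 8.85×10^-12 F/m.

By spherical symmetry E is radial; choose a Gaussian sphere of radius r = 96.7 cm (r > 41.7 cm).
The entire shell is enclosed: Q_enc = σ·4πR² = (-6.97×10^-6)·4π·(0.417)² = -1.523e-5 C.
Applying ∮E·dA = Q_enc/ε₀ with Φ = E(4πr²):
E = |Q_enc|/(4πε₀r²) = (1.523×10^-5)/(4π·8.85×10^-12·(0.967)²) = 1.46×10^5 N/C.

E = 1.46×10^5 N/C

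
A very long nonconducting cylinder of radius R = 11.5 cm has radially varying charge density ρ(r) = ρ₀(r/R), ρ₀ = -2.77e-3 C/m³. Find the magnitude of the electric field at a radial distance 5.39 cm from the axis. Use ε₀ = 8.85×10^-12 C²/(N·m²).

E ≈ 2.64e6 N/C

By cylindrical symmetry E is radial; use a coaxial Gaussian cylinder of radius 5.39 cm and length L (r < R).
Integrating ρ over the cross-section to radius r: λ_enc = (2πρ₀/R) ∫₀^r r'^2 dr' = 2πρ₀ r^3/(3·R) = -7.90e-6 C/m.
Gauss's law: E·2πrL = λ_enc L/ε₀.
E = |λ_enc|/(2πε₀r) = (7.90×10^-6)/(2π·8.85×10^-12·0.0539) = 2.64×10^6 N/C.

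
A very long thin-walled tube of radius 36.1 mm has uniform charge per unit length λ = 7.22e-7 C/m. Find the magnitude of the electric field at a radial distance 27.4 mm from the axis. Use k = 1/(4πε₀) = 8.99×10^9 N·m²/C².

E = 0 (no enclosed charge)

Choose a coaxial cylinder of radius r = 27.4 mm (arbitrary length L) as the Gaussian surface (r < 36.1 mm, inside the shell).
All the surface charge lies outside this cylinder: Q_enc = 0, hence E = 0.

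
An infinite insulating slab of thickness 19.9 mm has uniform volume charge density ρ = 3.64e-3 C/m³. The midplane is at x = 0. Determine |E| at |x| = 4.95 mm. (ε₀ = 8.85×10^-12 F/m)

E = 2.04×10^6 N/C

By symmetry E is perpendicular to the slab. A Gaussian pillbox from −4.95 mm to +4.95 mm (face area A) lies entirely within the slab.
Q_enc = ρ·(2x)·A and flux = 2EA, so 2EA = 2ρxA/ε₀ ⇒ E = |ρ|x/ε₀.
E = (3.64×10^-3)(0.00495)/(8.85×10^-12) = 2.04e6 N/C.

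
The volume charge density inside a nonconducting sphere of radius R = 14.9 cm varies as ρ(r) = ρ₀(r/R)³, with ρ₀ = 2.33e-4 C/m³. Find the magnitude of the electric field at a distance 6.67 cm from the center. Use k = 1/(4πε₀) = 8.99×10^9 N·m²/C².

E ≈ 2.62×10^4 V/m

By spherical symmetry E is radial; choose a Gaussian sphere of radius r = 6.67 cm (r < R).
Integrate the density: Q_enc = 4π ∫₀^r ρ₀(r'/R)^3 r'² dr' = 4πρ₀ r^6/(6·R³) = 1.299×10^-8 C.
By Gauss's law, ∮E·dA = E·4πr² = Q_enc/ε₀.
E = k|Q_enc|/r² = (8.99×10^9)(1.299e-8)/(0.0667)² = 2.62×10^4 N/C.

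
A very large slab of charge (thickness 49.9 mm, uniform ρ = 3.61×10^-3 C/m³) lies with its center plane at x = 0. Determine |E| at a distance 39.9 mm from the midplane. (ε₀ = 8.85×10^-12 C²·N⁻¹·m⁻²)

1.02×10^7 N/C

The point |x| = 39.9 mm lies outside the slab (half-thickness 0.02495 m). A symmetric pillbox spanning the full slab encloses Q_enc = ρ·d·A.
Flux = 2EA ⇒ E = |ρ|d/(2ε₀), independent of distance outside.
E = (3.61e-3)(0.0499)/(2·8.85×10^-12) = 1.02×10^7 N/C.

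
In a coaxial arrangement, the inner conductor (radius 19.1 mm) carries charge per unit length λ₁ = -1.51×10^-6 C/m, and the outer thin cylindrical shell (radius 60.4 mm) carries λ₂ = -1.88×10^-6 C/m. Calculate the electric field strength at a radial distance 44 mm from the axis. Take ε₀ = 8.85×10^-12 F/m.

Coaxial Gaussian cylinder, radius r = 44 mm, length L (between the conductors, 19.1 mm < r < 60.4 mm).
Only the inner wire is enclosed; the outer shell contributes nothing inside itself. λ_enc = λ₁ = -1.51×10^-6 C/m.
Applying ∮E·dA = Q_enc/ε₀ with the end caps contributing no flux:
E = |λ_enc|/(2πε₀r) = (1.51×10^-6)/(2π·8.85×10^-12·0.044) = 6.17×10^5 N/C.

|E| = 6.17×10^5 N/C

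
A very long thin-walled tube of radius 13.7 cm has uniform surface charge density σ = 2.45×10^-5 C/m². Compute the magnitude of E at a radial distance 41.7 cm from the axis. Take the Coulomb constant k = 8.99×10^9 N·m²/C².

Take a coaxial cylindrical Gaussian surface of radius r = 41.7 cm and length L (r > 13.7 cm).
The whole shell is enclosed: λ_enc = σ·2πR = (2.45×10^-5)·2π·(0.137) = 2.109×10^-5 C/m.
Gauss's law: E·2πrL = λ_enc L/ε₀.
E = 2k|λ_enc|/r = 2(8.99×10^9)(2.109×10^-5)/(0.417) = 9.09×10^5 N/C.

|E| ≈ 9.09×10^5 V/m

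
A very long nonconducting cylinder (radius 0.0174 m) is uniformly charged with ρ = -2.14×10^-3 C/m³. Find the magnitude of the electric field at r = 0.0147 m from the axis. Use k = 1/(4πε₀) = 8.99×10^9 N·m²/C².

1.78×10^6 N/C

Coaxial Gaussian cylinder, radius r = 0.0147 m, length L (r < R).
Charge inside radius r per length L is ρ·πr²·L, so λ_enc = ρπr² = -1.453e-6 C/m.
Applying ∮E·dA = Q_enc/ε₀ with the end caps contributing no flux:
E = 2k|λ_enc|/r = 2(8.99×10^9)(1.453×10^-6)/(0.0147) = 1.78e6 N/C.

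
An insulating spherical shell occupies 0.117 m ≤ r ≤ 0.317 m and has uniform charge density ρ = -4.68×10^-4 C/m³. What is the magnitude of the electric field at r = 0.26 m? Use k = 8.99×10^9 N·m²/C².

4.16×10^6 N/C

Use a concentric Gaussian sphere at r = 0.26 m (within the shell material, 0.117 m < r < 0.317 m).
Enclosed charge is the volume from a to r: Q_enc = (4π/3)ρ(r³ − a³) = -3.132e-5 C.
By Gauss's law, ∮E·dA = E·4πr² = Q_enc/ε₀.
E = k|Q_enc|/r² = (8.99×10^9)(3.132×10^-5)/(0.26)² = 4.16e6 N/C.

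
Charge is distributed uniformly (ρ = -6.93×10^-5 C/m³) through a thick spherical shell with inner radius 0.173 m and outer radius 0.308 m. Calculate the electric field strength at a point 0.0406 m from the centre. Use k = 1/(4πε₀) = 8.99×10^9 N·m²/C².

E = 0 (no enclosed charge)

Symmetry ⇒ E = E(r) r̂. Gaussian sphere of radius r = 0.0406 m (r < 0.173 m, inside the empty cavity).
Q_enc = 0 (all charge lies at larger r); Gauss's law gives E = 0.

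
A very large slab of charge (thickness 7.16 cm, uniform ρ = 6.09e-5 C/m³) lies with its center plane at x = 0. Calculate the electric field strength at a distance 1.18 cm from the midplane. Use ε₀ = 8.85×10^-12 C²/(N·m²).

By symmetry E is perpendicular to the slab. A Gaussian pillbox from −1.18 cm to +1.18 cm (face area A) lies entirely within the slab.
Q_enc = ρ·(2x)·A and flux = 2EA, so 2EA = 2ρxA/ε₀ ⇒ E = |ρ|x/ε₀.
E = (6.09e-5)(0.0118)/(8.85×10^-12) = 8.12×10^4 N/C.

E = 8.12e4 V/m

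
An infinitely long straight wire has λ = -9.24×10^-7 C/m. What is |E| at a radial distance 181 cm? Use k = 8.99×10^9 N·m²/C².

Coaxial Gaussian cylinder, radius r = 181 cm, length L.
Q_enc = λL, so λ_enc = -9.24×10^-7 C/m.
Applying ∮E·dA = Q_enc/ε₀ with the end caps contributing no flux:
E = 2k|λ_enc|/r = 2(8.99×10^9)(9.24e-7)/(1.81) = 9.18×10^3 N/C.

|E| = 9.18×10^3 N/C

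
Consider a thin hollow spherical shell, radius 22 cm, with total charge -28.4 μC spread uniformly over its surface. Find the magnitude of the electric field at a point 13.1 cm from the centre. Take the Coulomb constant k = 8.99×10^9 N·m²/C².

Symmetry ⇒ E = E(r) r̂. Gaussian sphere of radius r = 13.1 cm (inside the shell, r < 22 cm).
All the charge is outside the Gaussian surface: Q_enc = 0, hence E = 0 everywhere inside the shell.

E = 0 (no enclosed charge)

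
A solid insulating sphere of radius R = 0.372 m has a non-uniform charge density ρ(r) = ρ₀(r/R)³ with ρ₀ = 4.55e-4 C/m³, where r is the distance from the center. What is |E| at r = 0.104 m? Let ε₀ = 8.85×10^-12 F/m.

Symmetry ⇒ E = E(r) r̂. Gaussian sphere of radius r = 0.104 m (r < R).
Integrate the density: Q_enc = 4π ∫₀^r ρ₀(r'/R)^3 r'² dr' = 4πρ₀ r^6/(6·R³) = 2.342×10^-8 C.
Since E is radial and uniform over the Gaussian sphere, Φ = E·4πr² = Q_enc/ε₀.
E = |Q_enc|/(4πε₀r²) = (2.342e-8)/(4π·8.85×10^-12·(0.104)²) = 1.95×10^4 N/C.

|E| ≈ 1.95e4 N/C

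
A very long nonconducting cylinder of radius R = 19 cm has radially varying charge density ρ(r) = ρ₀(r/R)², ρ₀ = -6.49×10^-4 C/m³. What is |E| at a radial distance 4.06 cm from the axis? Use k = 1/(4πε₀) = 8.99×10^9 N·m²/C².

|E| ≈ 3.40×10^4 N/C

Coaxial Gaussian cylinder, radius r = 4.06 cm, length L (r < R).
λ_enc = ∫₀^r ρ(r')·2πr' dr' = (2πρ₀/R²)·r^4/4 = -7.673e-8 C/m.
By Gauss's law (flux through the curved wall only), E·2πrL = λ_enc L/ε₀.
E = 2k|λ_enc|/r = 2(8.99×10^9)(7.673×10^-8)/(0.0406) = 3.40×10^4 N/C.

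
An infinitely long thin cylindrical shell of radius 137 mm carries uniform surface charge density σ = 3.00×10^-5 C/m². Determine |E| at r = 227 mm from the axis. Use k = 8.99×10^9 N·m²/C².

E ≈ 2.05×10^6 N/C

Take a coaxial cylindrical Gaussian surface of radius r = 227 mm and length L (r > 137 mm).
The whole shell is enclosed: λ_enc = σ·2πR = (3.00×10^-5)·2π·(0.137) = 2.582×10^-5 C/m.
Gauss's law: E·2πrL = λ_enc L/ε₀.
E = 2k|λ_enc|/r = 2(8.99×10^9)(2.582×10^-5)/(0.227) = 2.05e6 N/C.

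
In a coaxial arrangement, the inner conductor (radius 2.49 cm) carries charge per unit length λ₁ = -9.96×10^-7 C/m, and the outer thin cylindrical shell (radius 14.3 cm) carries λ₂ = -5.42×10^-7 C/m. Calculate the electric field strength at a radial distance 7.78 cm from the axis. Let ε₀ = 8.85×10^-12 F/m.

Coaxial Gaussian cylinder, radius r = 7.78 cm, length L (between the conductors, 2.49 cm < r < 14.3 cm).
The shell at 14.3 cm lies outside the Gaussian surface, so λ_enc = λ₁ = -9.96e-7 C/m.
Applying ∮E·dA = Q_enc/ε₀ with the end caps contributing no flux:
E = |λ_enc|/(2πε₀r) = (9.96e-7)/(2π·8.85×10^-12·0.0778) = 2.30×10^5 N/C.

2.30×10^5 N/C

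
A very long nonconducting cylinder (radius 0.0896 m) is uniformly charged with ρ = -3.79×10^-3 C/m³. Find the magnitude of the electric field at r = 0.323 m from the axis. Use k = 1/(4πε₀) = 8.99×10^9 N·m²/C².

Choose a coaxial cylinder of radius r = 0.323 m (arbitrary length L) as the Gaussian surface (r > 0.0896 m, full cross-section enclosed).
λ_enc = ρ·πR² = (-3.79×10^-3)π(0.0896)² = -9.559×10^-5 C/m.
Gauss's law: E·2πrL = λ_enc L/ε₀.
E = 2k|λ_enc|/r = 2(8.99×10^9)(9.559e-5)/(0.323) = 5.32e6 N/C.

|E| = 5.32×10^6 V/m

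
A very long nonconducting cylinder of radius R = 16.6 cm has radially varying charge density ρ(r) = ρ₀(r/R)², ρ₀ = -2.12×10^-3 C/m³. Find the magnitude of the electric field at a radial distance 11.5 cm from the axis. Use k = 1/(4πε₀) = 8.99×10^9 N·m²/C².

By cylindrical symmetry E is radial; use a coaxial Gaussian cylinder of radius 11.5 cm and length L (r < R).
Integrating ρ over the cross-section to radius r: λ_enc = (2πρ₀/R²) ∫₀^r r'^3 dr' = 2πρ₀ r^4/(4·R²) = -2.114e-5 C/m.
Applying ∮E·dA = Q_enc/ε₀ with the end caps contributing no flux:
E = 2k|λ_enc|/r = 2(8.99×10^9)(2.114e-5)/(0.115) = 3.30×10^6 N/C.

3.30e6 V/m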